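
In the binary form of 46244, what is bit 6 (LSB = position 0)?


0b1011010010100100, position 6 = 0

0


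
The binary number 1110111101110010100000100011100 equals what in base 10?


1110111101110010100000100011100 in decimal = 2008629532

2008629532


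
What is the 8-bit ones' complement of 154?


154 ^ 255 = 101

101


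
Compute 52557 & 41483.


0b1100110101001101 & 0b1010001000001011 = 0b1000000000001001 = 32777

32777


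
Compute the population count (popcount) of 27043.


0b110100110100011 has 8 set bits

8


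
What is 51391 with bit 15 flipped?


51391 ^ (1 << 15) = 51391 ^ 32768 = 18623

18623


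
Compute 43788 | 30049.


0b1010101100001100 | 0b111010101100001 = 0b1111111101101101 = 65389

65389


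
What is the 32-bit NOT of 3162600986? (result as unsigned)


~0b10111100100000010111011000011010 = 0b1000011011111101000100111100101 = 1132366309 (32-bit unsigned)

1132366309


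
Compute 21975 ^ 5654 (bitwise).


0b101010111010111 ^ 0b1011000010110 = 0b100001111000001 = 17345

17345


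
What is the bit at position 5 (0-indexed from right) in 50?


0b110010, position 5 = 1

1


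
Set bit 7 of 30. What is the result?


30 | (1 << 7) = 30 | 128 = 158

158


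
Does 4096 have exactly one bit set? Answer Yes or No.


0b1000000000000. Only one bit set => Yes

Yes


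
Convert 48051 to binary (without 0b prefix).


48051 = 1011101110110011 in binary

1011101110110011


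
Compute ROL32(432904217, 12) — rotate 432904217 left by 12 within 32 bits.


Rotate 0b11001110011011001100000011001 left by 12 (32-bit) = 0b11011001100000011001000110011100 = 3649147292

3649147292


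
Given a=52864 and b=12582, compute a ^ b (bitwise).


52864 ^ 12582 = 65446

65446


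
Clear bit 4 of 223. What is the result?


223 & ~(1 << 4) = 207

207


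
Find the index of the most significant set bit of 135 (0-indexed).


0b10000111. Highest set bit at position 7

7


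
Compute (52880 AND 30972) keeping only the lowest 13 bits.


Step 1: 52880 & 30972 = 18576
Step 2: 18576 & 8191 = 2192

2192


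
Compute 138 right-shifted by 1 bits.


0b10001010 >> 1 = 0b1000101 = 69

69


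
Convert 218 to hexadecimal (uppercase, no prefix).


218 = DA hex

DA


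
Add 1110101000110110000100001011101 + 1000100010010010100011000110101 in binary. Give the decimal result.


1110101000110110000100001011101 + 1000100010010010100011000110101 = 10111001011001000100111010010010 = 3110358674

3110358674


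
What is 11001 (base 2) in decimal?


11001 in decimal = 25

25


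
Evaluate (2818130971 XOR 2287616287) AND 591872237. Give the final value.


Step 1: 2818130971 ^ 2287616287 = 799212804
Step 2: 799212804 & 591872237 = 587399172

587399172


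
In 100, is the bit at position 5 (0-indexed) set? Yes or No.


0b1100100, bit 5 = 1. Yes

Yes


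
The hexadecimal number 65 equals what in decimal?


65 hex = 101 decimal

101


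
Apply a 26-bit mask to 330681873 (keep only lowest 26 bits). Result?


330681873 & 67108863 = 62246417

62246417


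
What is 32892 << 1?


0b1000000001111100 << 1 = 0b10000000011111000 = 65784

65784


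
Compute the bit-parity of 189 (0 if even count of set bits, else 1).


0b10111101 has 6 ones => parity 0

0


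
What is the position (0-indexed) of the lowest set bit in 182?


0b10110110. Lowest set bit at position 1

1


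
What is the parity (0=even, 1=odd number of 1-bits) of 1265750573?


0b1001011011100011101001000101101 has 16 ones => parity 0

0


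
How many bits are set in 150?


0b10010110 has 4 set bits

4


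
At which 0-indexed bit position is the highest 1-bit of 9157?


0b10001111000101. Highest set bit at position 13

13


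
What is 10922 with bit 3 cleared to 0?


10922 & ~(1 << 3) = 10914

10914


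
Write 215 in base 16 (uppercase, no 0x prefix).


215 = D7 hex

D7


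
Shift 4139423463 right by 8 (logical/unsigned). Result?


0b11110110101110101001011011100111 >> 8 = 0b111101101011101010010110 = 16169622

16169622


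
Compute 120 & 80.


0b1111000 & 0b1010000 = 0b1010000 = 80

80


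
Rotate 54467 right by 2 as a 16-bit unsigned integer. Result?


Rotate 0b1101010011000011 right by 2 (16-bit) = 0b1111010100110000 = 62768

62768


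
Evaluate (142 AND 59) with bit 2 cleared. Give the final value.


Step 1: 142 & 59 = 10
Step 2: 10 & ~(1 << 2) = 10

10


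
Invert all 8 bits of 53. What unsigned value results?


53 ^ 255 = 202

202


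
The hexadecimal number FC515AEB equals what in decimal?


FC515AEB hex = 4233190123 decimal

4233190123


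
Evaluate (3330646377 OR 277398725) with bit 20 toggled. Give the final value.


Step 1: 3330646377 | 277398725 = 3599623661
Step 2: 3599623661 ^ (1 << 20) = 3599623661 ^ 1048576 = 3600672237

3600672237


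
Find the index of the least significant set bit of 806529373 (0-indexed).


0b110000000100101010100101011101. Lowest set bit at position 0

0


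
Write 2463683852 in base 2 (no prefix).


2463683852 = 10010010110110001101010100001100 in binary

10010010110110001101010100001100


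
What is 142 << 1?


0b10001110 << 1 = 0b100011100 = 284

284


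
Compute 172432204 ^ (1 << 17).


172432204 ^ (1 << 17) = 172432204 ^ 131072 = 172301132

172301132


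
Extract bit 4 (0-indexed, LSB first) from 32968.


0b1000000011001000, position 4 = 0

0


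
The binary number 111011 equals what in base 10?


111011 in decimal = 59

59


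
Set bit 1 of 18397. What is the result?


18397 | (1 << 1) = 18397 | 2 = 18399

18399


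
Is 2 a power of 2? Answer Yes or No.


0b10. Only one bit set => Yes

Yes


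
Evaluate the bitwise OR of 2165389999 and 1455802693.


0b10000001000100010011101010101111 | 0b1010110110001011100100101000101 = 0b11010111110101011111101111101111 = 3621125103

3621125103


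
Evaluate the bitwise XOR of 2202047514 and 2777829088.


0b10000011010000001001010000011010 ^ 0b10100101100100100100111011100000 = 0b100110110100101101101011111010 = 651352826

651352826


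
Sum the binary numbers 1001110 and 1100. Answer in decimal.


1001110 + 1100 = 1011010 = 90

90


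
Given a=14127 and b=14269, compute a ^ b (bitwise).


14127 ^ 14269 = 146

146


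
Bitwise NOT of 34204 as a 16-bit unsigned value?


~0b1000010110011100 = 0b111101001100011 = 31331 (16-bit unsigned)

31331


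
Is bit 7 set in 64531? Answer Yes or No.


0b1111110000010011, bit 7 = 0. No

No


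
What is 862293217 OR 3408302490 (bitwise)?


0b110011011001011000110011100001 | 0b11001011001001101001000110011010 = 0b11111011011001111001110111111011 = 4217871867

4217871867


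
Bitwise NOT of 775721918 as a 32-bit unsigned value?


~0b101110001111001001001110111110 = 0b11010001110000110110110001000001 = 3519245377 (32-bit unsigned)

3519245377


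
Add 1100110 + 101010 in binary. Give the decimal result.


1100110 + 101010 = 10010000 = 144

144


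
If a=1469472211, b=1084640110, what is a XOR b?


1469472211 ^ 1084640110 = 389027517

389027517


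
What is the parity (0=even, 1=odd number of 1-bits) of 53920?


0b1101001010100000 has 6 ones => parity 0

0


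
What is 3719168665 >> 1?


0b11011101101011100000001010011001 >> 1 = 0b1101110110101110000000101001100 = 1859584332

1859584332


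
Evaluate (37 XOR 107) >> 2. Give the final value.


Step 1: 37 ^ 107 = 78
Step 2: 78 >> 2 = 19

19


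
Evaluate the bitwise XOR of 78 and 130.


0b1001110 ^ 0b10000010 = 0b11001100 = 204

204


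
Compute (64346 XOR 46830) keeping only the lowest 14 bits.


Step 1: 64346 ^ 46830 = 19892
Step 2: 19892 & 16383 = 3508

3508


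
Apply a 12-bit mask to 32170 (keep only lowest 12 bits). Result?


32170 & 4095 = 3498

3498


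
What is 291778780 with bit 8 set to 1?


291778780 | (1 << 8) = 291778780 | 256 = 291779036

291779036


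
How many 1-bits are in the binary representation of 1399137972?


0b1010011011001010010011010110100 has 15 set bits

15


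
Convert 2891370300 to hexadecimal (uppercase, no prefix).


2891370300 = AC56CF3C hex

AC56CF3C


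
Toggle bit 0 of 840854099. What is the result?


840854099 ^ (1 << 0) = 840854099 ^ 1 = 840854098

840854098


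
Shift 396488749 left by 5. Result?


0b10111101000011111000000101101 << 5 = 0b1011110100001111100000010110100000 = 12687639968

12687639968


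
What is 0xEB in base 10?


EB hex = 235 decimal

235


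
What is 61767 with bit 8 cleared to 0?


61767 & ~(1 << 8) = 61511

61511


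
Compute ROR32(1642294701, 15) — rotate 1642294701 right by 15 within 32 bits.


Rotate 0b1100001111000110110110110101101 right by 15 (32-bit) = 0b11011011010110101100001111000110 = 3680158662

3680158662


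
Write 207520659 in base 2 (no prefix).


207520659 = 1100010111101000001110010011 in binary

1100010111101000001110010011


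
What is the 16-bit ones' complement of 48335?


48335 ^ 65535 = 17200

17200


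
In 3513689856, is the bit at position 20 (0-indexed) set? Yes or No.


0b11010001011011101010011100000000, bit 20 = 0. No

No


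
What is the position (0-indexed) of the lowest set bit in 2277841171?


0b10000111110001010001100100010011. Lowest set bit at position 0

0


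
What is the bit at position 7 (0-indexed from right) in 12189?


0b10111110011101, position 7 = 1

1


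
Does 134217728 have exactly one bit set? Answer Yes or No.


0b1000000000000000000000000000. Only one bit set => Yes

Yes


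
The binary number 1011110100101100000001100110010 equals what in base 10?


1011110100101100000001100110010 in decimal = 1586889522

1586889522


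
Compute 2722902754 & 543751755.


0b10100010010011000011001011100010 & 0b100000011010001111111001001011 = 0b100000010010000011001001000010 = 541602370

541602370


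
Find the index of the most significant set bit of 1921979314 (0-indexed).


0b1110010100011110001001110110010. Highest set bit at position 30

30


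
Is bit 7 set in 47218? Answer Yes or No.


0b1011100001110010, bit 7 = 0. No

No


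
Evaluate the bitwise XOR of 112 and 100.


0b1110000 ^ 0b1100100 = 0b10100 = 20

20


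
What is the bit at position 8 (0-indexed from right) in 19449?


0b100101111111001, position 8 = 1

1


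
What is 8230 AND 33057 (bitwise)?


0b10000000100110 & 0b1000000100100001 = 0b100000 = 32

32


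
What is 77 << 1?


0b1001101 << 1 = 0b10011010 = 154

154


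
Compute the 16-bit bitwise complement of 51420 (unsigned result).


~0b1100100011011100 = 0b11011100100011 = 14115 (16-bit unsigned)

14115


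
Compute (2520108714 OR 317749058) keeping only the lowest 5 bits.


Step 1: 2520108714 | 317749058 = 2532704234
Step 2: 2532704234 & 31 = 10

10


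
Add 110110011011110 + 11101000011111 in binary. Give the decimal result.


110110011011110 + 11101000011111 = 1010011011111101 = 42749

42749


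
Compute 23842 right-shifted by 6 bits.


0b101110100100010 >> 6 = 0b101110100 = 372

372


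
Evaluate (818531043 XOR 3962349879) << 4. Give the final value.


Step 1: 818531043 ^ 3962349879 = 3706020820
Step 2: 3706020820 << 4 = 59296333120

59296333120


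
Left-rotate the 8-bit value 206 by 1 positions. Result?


Rotate 0b11001110 left by 1 (8-bit) = 0b10011101 = 157

157


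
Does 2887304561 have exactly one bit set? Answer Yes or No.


0b10101100000110001100010101110001. Multiple bits set => No

No


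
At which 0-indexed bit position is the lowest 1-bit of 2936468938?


0b10101111000001101111010111001010. Lowest set bit at position 1

1


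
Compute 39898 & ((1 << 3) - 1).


39898 & 7 = 2

2


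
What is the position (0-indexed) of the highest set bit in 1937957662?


0b1110011100000101110001100011110. Highest set bit at position 30

30


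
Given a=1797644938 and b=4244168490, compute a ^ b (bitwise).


1797644938 ^ 4244168490 = 2547858848

2547858848


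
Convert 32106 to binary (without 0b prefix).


32106 = 111110101101010 in binary

111110101101010


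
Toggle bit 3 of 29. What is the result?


29 ^ (1 << 3) = 29 ^ 8 = 21

21


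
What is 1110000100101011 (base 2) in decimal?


1110000100101011 in decimal = 57643

57643


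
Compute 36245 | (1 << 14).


36245 | (1 << 14) = 36245 | 16384 = 52629

52629


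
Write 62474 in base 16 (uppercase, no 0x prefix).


62474 = F40A hex

F40A


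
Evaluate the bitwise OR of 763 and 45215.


0b1011111011 | 0b1011000010011111 = 0b1011001011111111 = 45823

45823


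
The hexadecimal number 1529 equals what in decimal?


1529 hex = 5417 decimal

5417


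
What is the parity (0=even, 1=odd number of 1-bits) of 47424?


0b1011100101000000 has 6 ones => parity 0

0


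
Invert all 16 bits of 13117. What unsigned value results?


13117 ^ 65535 = 52418

52418


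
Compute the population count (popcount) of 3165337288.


0b10111100101010110011011011001000 has 17 set bits

17


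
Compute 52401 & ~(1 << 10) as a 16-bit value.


52401 & ~(1 << 10) = 51377

51377


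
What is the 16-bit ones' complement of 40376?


40376 ^ 65535 = 25159

25159


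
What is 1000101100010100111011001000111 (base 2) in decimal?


1000101100010100111011001000111 in decimal = 1166702151

1166702151


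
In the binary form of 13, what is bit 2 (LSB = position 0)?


0b1101, position 2 = 1

1


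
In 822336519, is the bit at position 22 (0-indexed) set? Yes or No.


0b110001000000111101110000000111, bit 22 = 0. No

No


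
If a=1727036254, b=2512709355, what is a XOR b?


1727036254 ^ 2512709355 = 4080311733

4080311733


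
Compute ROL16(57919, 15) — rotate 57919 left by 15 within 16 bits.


Rotate 0b1110001000111111 left by 15 (16-bit) = 0b1111000100011111 = 61727

61727


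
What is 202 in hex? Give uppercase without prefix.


202 = CA hex

CA


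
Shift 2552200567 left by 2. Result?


0b10011000000111110111110101110111 << 2 = 0b1001100000011111011111010111011100 = 10208802268

10208802268


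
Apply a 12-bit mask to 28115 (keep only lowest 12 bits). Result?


28115 & 4095 = 3539

3539


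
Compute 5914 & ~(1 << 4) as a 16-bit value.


5914 & ~(1 << 4) = 5898

5898


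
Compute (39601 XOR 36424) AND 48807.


Step 1: 39601 ^ 36424 = 5369
Step 2: 5369 & 48807 = 5281

5281


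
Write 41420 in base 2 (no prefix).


41420 = 1010000111001100 in binary

1010000111001100


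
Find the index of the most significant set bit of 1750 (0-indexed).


0b11011010110. Highest set bit at position 10

10


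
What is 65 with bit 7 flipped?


65 ^ (1 << 7) = 65 ^ 128 = 193

193


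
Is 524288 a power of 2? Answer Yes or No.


0b10000000000000000000. Only one bit set => Yes

Yes


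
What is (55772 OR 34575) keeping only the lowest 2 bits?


Step 1: 55772 | 34575 = 57311
Step 2: 57311 & 3 = 3

3


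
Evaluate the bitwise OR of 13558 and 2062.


0b11010011110110 | 0b100000001110 = 0b11110011111110 = 15614

15614


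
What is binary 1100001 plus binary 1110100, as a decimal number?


1100001 + 1110100 = 11010101 = 213

213


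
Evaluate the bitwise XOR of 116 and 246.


0b1110100 ^ 0b11110110 = 0b10000010 = 130

130


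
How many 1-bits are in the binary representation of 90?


0b1011010 has 4 set bits

4


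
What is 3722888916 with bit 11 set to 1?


3722888916 | (1 << 11) = 3722888916 | 2048 = 3722890964

3722890964


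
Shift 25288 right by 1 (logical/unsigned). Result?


0b110001011001000 >> 1 = 0b11000101100100 = 12644

12644


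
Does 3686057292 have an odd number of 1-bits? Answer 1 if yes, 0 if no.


0b11011011101101001100010101001100 has 17 ones => parity 1

1


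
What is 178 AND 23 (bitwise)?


0b10110010 & 0b10111 = 0b10010 = 18

18


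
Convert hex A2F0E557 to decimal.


A2F0E557 hex = 2733696343 decimal

2733696343


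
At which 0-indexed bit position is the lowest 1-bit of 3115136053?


0b10111001101011010011010000110101. Lowest set bit at position 0

0


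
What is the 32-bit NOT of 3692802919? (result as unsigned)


~0b11011100000110111011001101100111 = 0b100011111001000100110010011000 = 602164376 (32-bit unsigned)

602164376


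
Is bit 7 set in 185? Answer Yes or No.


0b10111001, bit 7 = 1. Yes

Yes


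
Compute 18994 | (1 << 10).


18994 | (1 << 10) = 18994 | 1024 = 20018

20018


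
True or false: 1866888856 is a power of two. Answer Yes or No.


0b1101111010001100111011010011000. Multiple bits set => No

No


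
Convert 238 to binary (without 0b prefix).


238 = 11101110 in binary

11101110


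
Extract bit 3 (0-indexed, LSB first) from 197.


0b11000101, position 3 = 0

0


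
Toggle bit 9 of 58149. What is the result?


58149 ^ (1 << 9) = 58149 ^ 512 = 57637

57637


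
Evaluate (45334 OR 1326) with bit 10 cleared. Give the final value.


Step 1: 45334 | 1326 = 46398
Step 2: 46398 & ~(1 << 10) = 45374

45374


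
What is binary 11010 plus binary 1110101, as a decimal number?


11010 + 1110101 = 10001111 = 143

143


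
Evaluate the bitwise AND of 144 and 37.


0b10010000 & 0b100101 = 0b0 = 0

0


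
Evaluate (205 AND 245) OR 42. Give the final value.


Step 1: 205 & 245 = 197
Step 2: 197 | 42 = 239

239


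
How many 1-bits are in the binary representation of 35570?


0b1000101011110010 has 8 set bits

8


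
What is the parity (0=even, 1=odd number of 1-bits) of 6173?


0b1100000011101 has 6 ones => parity 0

0


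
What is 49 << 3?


0b110001 << 3 = 0b110001000 = 392

392


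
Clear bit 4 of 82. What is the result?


82 & ~(1 << 4) = 66

66


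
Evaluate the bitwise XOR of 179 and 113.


0b10110011 ^ 0b1110001 = 0b11000010 = 194

194


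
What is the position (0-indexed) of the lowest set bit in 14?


0b1110. Lowest set bit at position 1

1


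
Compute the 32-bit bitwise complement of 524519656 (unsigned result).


~0b11111010000111000100011101000 = 0b11100000101111000111011100010111 = 3770447639 (32-bit unsigned)

3770447639


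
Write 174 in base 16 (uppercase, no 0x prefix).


174 = AE hex

AE


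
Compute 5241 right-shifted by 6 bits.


0b1010001111001 >> 6 = 0b1010001 = 81

81


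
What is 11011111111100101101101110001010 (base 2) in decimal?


11011111111100101101101110001010 in decimal = 3757235082

3757235082


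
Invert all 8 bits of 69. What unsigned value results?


69 ^ 255 = 186

186


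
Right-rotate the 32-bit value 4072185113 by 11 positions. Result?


Rotate 0b11110010101110001001110100011001 right by 11 (32-bit) = 0b10100011001111100101011100010011 = 2738771731

2738771731


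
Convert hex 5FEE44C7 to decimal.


5FEE44C7 hex = 1609450695 decimal

1609450695


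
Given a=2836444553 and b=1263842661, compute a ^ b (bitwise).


2836444553 ^ 1263842661 = 3796107500

3796107500


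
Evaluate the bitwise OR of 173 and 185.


0b10101101 | 0b10111001 = 0b10111101 = 189

189


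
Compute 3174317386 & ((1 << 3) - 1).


3174317386 & 7 = 2

2


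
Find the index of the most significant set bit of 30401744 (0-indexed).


0b1110011111110010011010000. Highest set bit at position 24

24


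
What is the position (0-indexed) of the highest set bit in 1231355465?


0b1001001011001001111111001001001. Highest set bit at position 30

30


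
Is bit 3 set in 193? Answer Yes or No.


0b11000001, bit 3 = 0. No

No


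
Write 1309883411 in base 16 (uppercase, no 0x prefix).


1309883411 = 4E133C13 hex

4E133C13


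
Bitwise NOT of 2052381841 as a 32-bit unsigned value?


~0b1111010010101001101110010010001 = 0b10000101101010110010001101101110 = 2242585454 (32-bit unsigned)

2242585454


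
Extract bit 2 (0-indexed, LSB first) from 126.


0b1111110, position 2 = 1

1


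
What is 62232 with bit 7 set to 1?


62232 | (1 << 7) = 62232 | 128 = 62360

62360


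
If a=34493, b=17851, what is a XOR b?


34493 ^ 17851 = 49926

49926


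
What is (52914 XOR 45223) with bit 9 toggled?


Step 1: 52914 ^ 45223 = 32277
Step 2: 32277 ^ (1 << 9) = 32277 ^ 512 = 31765

31765


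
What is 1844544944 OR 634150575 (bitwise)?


0b1101101111100011000010110110000 | 0b100101110011000101111010101111 = 0b1101101111111011101111110111111 = 1845354431

1845354431


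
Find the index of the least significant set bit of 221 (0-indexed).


0b11011101. Lowest set bit at position 0

0


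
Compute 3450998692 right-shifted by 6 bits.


0b11001101101100100000111110100100 >> 6 = 0b11001101101100100000111110 = 53921854

53921854


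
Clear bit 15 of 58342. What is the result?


58342 & ~(1 << 15) = 25574

25574


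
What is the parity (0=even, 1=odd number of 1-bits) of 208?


0b11010000 has 3 ones => parity 1

1


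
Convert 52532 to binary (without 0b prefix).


52532 = 1100110100110100 in binary

1100110100110100


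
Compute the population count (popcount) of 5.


0b101 has 2 set bits

2


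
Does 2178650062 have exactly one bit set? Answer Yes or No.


0b10000001110110111000111111001110. Multiple bits set => No

No


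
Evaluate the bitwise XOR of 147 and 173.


0b10010011 ^ 0b10101101 = 0b111110 = 62

62


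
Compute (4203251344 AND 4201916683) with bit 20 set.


Step 1: 4203251344 & 4201916683 = 4194304000
Step 2: 4194304000 | (1 << 20) = 4194304000 | 1048576 = 4195352576

4195352576


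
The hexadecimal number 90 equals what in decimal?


90 hex = 144 decimal

144


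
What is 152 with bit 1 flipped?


152 ^ (1 << 1) = 152 ^ 2 = 154

154


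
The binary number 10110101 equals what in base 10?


10110101 in decimal = 181

181


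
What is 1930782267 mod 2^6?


1930782267 & 63 = 59

59


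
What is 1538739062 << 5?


0b1011011101101110100101101110110 << 5 = 0b101101110110111010010110111011000000 = 49239649984

49239649984


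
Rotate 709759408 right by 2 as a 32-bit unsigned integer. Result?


Rotate 0b101010010011100001000110110000 right by 2 (32-bit) = 0b1010100100111000010001101100 = 177439852

177439852


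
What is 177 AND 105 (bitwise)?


0b10110001 & 0b1101001 = 0b100001 = 33

33


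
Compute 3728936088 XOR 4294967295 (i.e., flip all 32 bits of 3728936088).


3728936088 ^ 4294967295 = 566031207

566031207


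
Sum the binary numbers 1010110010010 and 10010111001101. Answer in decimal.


1010110010010 + 10010111001101 = 11101101011111 = 15199

15199


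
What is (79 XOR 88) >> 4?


Step 1: 79 ^ 88 = 23
Step 2: 23 >> 4 = 1

1


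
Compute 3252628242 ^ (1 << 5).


3252628242 ^ (1 << 5) = 3252628242 ^ 32 = 3252628274

3252628274


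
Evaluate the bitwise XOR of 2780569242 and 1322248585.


0b10100101101111000001111010011010 ^ 0b1001110110011111110100110001001 = 0b11101011011100111111011100010011 = 3950245651

3950245651


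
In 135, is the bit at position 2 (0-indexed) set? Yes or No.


0b10000111, bit 2 = 1. Yes

Yes


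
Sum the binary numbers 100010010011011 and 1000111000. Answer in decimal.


100010010011011 + 1000111000 = 100011011010011 = 18131

18131


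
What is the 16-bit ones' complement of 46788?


46788 ^ 65535 = 18747

18747


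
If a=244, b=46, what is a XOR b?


244 ^ 46 = 218

218


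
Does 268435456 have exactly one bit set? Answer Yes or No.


0b10000000000000000000000000000. Only one bit set => Yes

Yes


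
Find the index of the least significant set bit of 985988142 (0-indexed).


0b111010110001001111110000101110. Lowest set bit at position 1

1


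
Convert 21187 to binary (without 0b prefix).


21187 = 101001011000011 in binary

101001011000011


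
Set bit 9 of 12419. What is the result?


12419 | (1 << 9) = 12419 | 512 = 12931

12931


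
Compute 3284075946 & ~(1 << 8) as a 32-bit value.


3284075946 & ~(1 << 8) = 3284075690

3284075690


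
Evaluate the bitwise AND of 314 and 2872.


0b100111010 & 0b101100111000 = 0b100111000 = 312

312


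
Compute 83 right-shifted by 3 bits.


0b1010011 >> 3 = 0b1010 = 10

10


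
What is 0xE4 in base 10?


E4 hex = 228 decimal

228


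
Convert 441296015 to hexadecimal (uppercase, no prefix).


441296015 = 1A4DA48F hex

1A4DA48F


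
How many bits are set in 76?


0b1001100 has 3 set bits

3


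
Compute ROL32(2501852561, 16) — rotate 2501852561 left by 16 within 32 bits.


Rotate 0b10010101000111110011110110010001 left by 16 (32-bit) = 0b111101100100011001010100011111 = 1032951071

1032951071


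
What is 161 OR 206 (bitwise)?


0b10100001 | 0b11001110 = 0b11101111 = 239

239


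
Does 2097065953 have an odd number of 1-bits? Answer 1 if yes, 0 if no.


0b1111100111111101010111111100001 has 22 ones => parity 0

0


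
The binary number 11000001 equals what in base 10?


11000001 in decimal = 193

193


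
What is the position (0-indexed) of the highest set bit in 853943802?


0b110010111001100010010111111010. Highest set bit at position 29

29


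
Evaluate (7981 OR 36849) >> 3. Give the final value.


Step 1: 7981 | 36849 = 40957
Step 2: 40957 >> 3 = 5119

5119


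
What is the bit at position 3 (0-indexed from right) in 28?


0b11100, position 3 = 1

1


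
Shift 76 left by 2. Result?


0b1001100 << 2 = 0b100110000 = 304

304


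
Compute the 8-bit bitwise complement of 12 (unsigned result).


~0b1100 = 0b11110011 = 243 (8-bit unsigned)

243


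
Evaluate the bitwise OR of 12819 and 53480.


0b11001000010011 | 0b1101000011101000 = 0b1111001011111011 = 62203

62203


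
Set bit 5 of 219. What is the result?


219 | (1 << 5) = 219 | 32 = 251

251


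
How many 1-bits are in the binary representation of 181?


0b10110101 has 5 set bits

5


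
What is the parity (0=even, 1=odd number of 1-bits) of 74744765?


0b100011101001000001110111101 has 14 ones => parity 0

0


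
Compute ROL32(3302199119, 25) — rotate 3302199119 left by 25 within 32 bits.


Rotate 0b11000100110100111000111101001111 left by 25 (32-bit) = 0b10011111100010011010011100011110 = 2676598558

2676598558


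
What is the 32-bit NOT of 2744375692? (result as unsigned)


~0b10100011100100111101100110001100 = 0b1011100011011000010011001110011 = 1550591603 (32-bit unsigned)

1550591603


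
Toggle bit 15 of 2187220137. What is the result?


2187220137 ^ (1 << 15) = 2187220137 ^ 32768 = 2187252905

2187252905


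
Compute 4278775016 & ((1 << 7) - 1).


4278775016 & 127 = 104

104


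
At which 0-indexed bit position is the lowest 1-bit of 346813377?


0b10100101010111111001111000001. Lowest set bit at position 0

0


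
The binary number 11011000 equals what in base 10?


11011000 in decimal = 216

216


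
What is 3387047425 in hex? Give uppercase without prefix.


3387047425 = C9E23E01 hex

C9E23E01


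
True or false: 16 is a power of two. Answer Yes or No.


0b10000. Only one bit set => Yes

Yes


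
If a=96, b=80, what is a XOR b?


96 ^ 80 = 48

48


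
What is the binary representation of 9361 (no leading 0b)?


9361 = 10010010010001 in binary

10010010010001


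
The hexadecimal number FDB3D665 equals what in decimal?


FDB3D665 hex = 4256421477 decimal

4256421477


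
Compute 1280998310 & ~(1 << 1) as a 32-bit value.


1280998310 & ~(1 << 1) = 1280998308

1280998308


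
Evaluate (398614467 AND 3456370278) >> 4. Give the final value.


Step 1: 398614467 & 3456370278 = 100664898
Step 2: 100664898 >> 4 = 6291556

6291556


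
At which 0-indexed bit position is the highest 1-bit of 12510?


0b11000011011110. Highest set bit at position 13

13


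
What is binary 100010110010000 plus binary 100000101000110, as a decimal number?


100010110010000 + 100000101000110 = 1000011011010110 = 34518

34518


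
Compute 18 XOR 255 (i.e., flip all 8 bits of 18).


18 ^ 255 = 237

237


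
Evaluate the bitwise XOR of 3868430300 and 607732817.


0b11100110100100111000111111011100 ^ 0b100100001110010100010001010001 = 0b11000010101010101100101110001101 = 3265973133

3265973133


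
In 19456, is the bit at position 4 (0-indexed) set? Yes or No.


0b100110000000000, bit 4 = 0. No

No


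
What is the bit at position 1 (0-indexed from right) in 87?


0b1010111, position 1 = 1

1


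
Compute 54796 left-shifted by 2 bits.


0b1101011000001100 << 2 = 0b110101100000110000 = 219184

219184


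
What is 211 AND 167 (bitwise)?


0b11010011 & 0b10100111 = 0b10000011 = 131

131


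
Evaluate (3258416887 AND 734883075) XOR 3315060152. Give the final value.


Step 1: 3258416887 & 734883075 = 33909763
Step 2: 33909763 ^ 3315060152 = 3348275643

3348275643


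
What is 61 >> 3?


0b111101 >> 3 = 0b111 = 7

7


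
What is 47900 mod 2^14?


47900 & 16383 = 15132

15132


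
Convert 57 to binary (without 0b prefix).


57 = 111001 in binary

111001


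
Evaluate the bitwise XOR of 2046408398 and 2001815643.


0b1111001111110011011011011001110 ^ 0b1110111010100010100100001011011 = 0b1110101010001111111010010101 = 245956245

245956245


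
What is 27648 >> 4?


0b110110000000000 >> 4 = 0b11011000000 = 1728

1728


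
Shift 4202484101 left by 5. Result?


0b11111010011111001101000110000101 << 5 = 0b1111101001111100110100011000010100000 = 134479491232

134479491232


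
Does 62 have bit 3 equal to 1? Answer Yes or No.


0b111110, bit 3 = 1. Yes

Yes


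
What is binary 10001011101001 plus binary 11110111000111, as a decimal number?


10001011101001 + 11110111000111 = 110000010110000 = 24752

24752


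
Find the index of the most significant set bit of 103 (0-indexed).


0b1100111. Highest set bit at position 6

6


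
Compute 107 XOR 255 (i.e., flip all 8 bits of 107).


107 ^ 255 = 148

148


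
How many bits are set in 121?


0b1111001 has 5 set bits

5


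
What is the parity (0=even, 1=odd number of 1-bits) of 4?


0b100 has 1 ones => parity 1

1


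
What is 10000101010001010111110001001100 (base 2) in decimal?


10000101010001010111110001001100 in decimal = 2235923532

2235923532


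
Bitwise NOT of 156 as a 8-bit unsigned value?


~0b10011100 = 0b1100011 = 99 (8-bit unsigned)

99


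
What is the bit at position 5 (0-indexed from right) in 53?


0b110101, position 5 = 1

1


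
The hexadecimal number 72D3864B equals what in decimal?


72D3864B hex = 1926465099 decimal

1926465099


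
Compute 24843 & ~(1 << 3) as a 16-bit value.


24843 & ~(1 << 3) = 24835

24835


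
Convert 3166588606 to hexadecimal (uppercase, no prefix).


3166588606 = BCBE4EBE hex

BCBE4EBE


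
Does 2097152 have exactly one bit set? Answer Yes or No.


0b1000000000000000000000. Only one bit set => Yes

Yes


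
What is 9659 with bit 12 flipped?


9659 ^ (1 << 12) = 9659 ^ 4096 = 13755

13755


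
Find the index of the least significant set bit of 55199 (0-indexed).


0b1101011110011111. Lowest set bit at position 0

0


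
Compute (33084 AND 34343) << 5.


Step 1: 33084 & 34343 = 32804
Step 2: 32804 << 5 = 1049728

1049728


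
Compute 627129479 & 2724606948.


0b100101011000010011110010000111 & 0b10100010011001100011001111100100 = 0b100000011000000011000010000100 = 543174788

543174788


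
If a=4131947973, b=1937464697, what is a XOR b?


4131947973 ^ 1937464697 = 2234767548

2234767548


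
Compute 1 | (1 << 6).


1 | (1 << 6) = 1 | 64 = 65

65


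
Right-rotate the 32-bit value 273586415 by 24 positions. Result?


Rotate 0b10000010011101001100011101111 right by 24 (32-bit) = 0b1001110100110001110111100010000 = 1318645520

1318645520


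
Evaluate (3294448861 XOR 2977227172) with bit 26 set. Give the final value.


Step 1: 3294448861 ^ 2977227172 = 1965665657
Step 2: 1965665657 | (1 << 26) = 1965665657 | 67108864 = 1965665657

1965665657


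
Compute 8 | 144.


0b1000 | 0b10010000 = 0b10011000 = 152

152


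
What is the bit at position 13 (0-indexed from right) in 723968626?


0b101011001001101110001001110010, position 13 = 1

1


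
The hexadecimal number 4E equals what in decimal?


4E hex = 78 decimal

78


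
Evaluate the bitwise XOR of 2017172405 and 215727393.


0b1111000001110111001101110110101 ^ 0b1100110110111011110100100001 = 0b1110100111000000010011010010100 = 1960846996

1960846996


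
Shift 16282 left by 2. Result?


0b11111110011010 << 2 = 0b1111111001101000 = 65128

65128


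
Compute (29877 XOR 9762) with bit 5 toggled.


Step 1: 29877 ^ 9762 = 21143
Step 2: 21143 ^ (1 << 5) = 21143 ^ 32 = 21175

21175


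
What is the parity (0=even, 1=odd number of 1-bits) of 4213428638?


0b11111011001000111101000110011110 has 19 ones => parity 1

1


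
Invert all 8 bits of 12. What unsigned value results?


12 ^ 255 = 243

243


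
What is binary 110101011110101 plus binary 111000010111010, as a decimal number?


110101011110101 + 111000010111010 = 1101101110101111 = 56239

56239


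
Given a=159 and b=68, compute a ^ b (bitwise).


159 ^ 68 = 219

219


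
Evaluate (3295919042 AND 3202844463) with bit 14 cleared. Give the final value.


Step 1: 3295919042 & 3202844463 = 2221114114
Step 2: 2221114114 & ~(1 << 14) = 2221114114

2221114114


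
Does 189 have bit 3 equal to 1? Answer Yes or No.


0b10111101, bit 3 = 1. Yes

Yes


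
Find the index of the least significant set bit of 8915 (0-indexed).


0b10001011010011. Lowest set bit at position 0

0


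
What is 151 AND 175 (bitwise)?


0b10010111 & 0b10101111 = 0b10000111 = 135

135


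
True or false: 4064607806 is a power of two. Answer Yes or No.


0b11110010010001001111111000111110. Multiple bits set => No

No


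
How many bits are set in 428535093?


0b11001100010101110110100110101 has 16 set bits

16


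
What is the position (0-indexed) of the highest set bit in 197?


0b11000101. Highest set bit at position 7

7


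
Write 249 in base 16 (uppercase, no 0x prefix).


249 = F9 hex

F9


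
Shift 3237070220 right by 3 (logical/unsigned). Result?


0b11000000111100011100010110001100 >> 3 = 0b11000000111100011100010110001 = 404633777

404633777


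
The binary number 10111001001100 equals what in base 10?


10111001001100 in decimal = 11852

11852


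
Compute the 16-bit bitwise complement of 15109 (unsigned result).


~0b11101100000101 = 0b1100010011111010 = 50426 (16-bit unsigned)

50426


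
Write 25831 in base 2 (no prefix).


25831 = 110010011100111 in binary

110010011100111


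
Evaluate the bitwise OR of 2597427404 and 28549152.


0b10011010110100011001100011001100 | 0b1101100111010000000100000 = 0b10011011111100111011100011101100 = 2616441068

2616441068


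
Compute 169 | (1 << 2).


169 | (1 << 2) = 169 | 4 = 173

173


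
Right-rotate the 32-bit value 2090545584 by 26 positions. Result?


Rotate 0b1111100100110110011000110110000 right by 26 (32-bit) = 0b100110110011000110110000011111 = 650931231

650931231


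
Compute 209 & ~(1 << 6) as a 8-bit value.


209 & ~(1 << 6) = 145

145


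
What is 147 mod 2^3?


147 & 7 = 3

3


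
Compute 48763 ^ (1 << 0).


48763 ^ (1 << 0) = 48763 ^ 1 = 48762

48762


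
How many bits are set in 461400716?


0b11011100000000110101010001100 has 12 set bits

12


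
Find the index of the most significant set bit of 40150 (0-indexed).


0b1001110011010110. Highest set bit at position 15

15


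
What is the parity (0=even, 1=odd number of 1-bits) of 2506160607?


0b10010101011000001111100111011111 has 19 ones => parity 1

1


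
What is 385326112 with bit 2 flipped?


385326112 ^ (1 << 2) = 385326112 ^ 4 = 385326116

385326116


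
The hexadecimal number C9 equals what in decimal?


C9 hex = 201 decimal

201


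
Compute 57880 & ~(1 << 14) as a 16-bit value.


57880 & ~(1 << 14) = 41496

41496


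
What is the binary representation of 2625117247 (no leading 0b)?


2625117247 = 10011100011110000001110000111111 in binary

10011100011110000001110000111111


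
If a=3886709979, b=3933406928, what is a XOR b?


3886709979 ^ 3933406928 = 232356363

232356363


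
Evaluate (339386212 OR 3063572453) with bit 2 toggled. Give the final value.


Step 1: 339386212 | 3063572453 = 3065708517
Step 2: 3065708517 ^ (1 << 2) = 3065708517 ^ 4 = 3065708513

3065708513


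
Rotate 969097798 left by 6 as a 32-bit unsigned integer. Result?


Rotate 0b111001110000110100001001000110 left by 6 (32-bit) = 0b1110000110100001001000110001110 = 1892716942

1892716942


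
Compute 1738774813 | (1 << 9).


1738774813 | (1 << 9) = 1738774813 | 512 = 1738775325

1738775325


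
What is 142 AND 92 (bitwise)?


0b10001110 & 0b1011100 = 0b1100 = 12

12


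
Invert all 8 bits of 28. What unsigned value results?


28 ^ 255 = 227

227


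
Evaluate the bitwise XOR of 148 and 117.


0b10010100 ^ 0b1110101 = 0b11100001 = 225

225


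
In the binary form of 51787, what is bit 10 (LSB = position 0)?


0b1100101001001011, position 10 = 0

0


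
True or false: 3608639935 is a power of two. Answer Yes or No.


0b11010111000101110111100110111111. Multiple bits set => No

No


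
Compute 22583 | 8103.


0b101100000110111 | 0b1111110100111 = 0b101111110110111 = 24503

24503


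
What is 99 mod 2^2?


99 & 3 = 3

3


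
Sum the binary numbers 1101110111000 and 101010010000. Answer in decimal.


1101110111000 + 101010010000 = 10011001001000 = 9800

9800


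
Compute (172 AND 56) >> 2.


Step 1: 172 & 56 = 40
Step 2: 40 >> 2 = 10

10


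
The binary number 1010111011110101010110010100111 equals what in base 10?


1010111011110101010110010100111 in decimal = 1467657383

1467657383


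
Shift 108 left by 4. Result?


0b1101100 << 4 = 0b11011000000 = 1728

1728


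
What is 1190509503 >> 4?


0b1000110111101011011101110111111 >> 4 = 0b100011011110101101110111011 = 74406843

74406843


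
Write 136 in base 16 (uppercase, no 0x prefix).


136 = 88 hex

88


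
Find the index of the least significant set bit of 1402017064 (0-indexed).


0b1010011100100010001010100101000. Lowest set bit at position 3

3


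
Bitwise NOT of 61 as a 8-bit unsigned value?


~0b111101 = 0b11000010 = 194 (8-bit unsigned)

194


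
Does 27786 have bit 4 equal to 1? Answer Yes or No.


0b110110010001010, bit 4 = 0. No

No


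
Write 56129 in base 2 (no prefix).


56129 = 1101101101000001 in binary

1101101101000001


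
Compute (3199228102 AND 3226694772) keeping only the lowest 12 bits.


Step 1: 3199228102 & 3226694772 = 2148552772
Step 2: 2148552772 & 4095 = 68

68
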